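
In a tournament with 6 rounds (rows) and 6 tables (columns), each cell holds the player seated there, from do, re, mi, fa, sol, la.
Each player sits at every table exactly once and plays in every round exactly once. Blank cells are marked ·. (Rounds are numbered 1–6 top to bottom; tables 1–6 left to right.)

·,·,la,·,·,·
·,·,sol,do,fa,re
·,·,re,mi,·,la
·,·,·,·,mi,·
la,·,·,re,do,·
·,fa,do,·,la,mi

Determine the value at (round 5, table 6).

Round 2, table 1: round 2 has {do, re, fa, sol} and table 1 has {la}, leaving only mi.
Round 2, table 2: round 2 has {do, re, mi, fa, sol} and table 2 has {fa}, leaving only la.
Round 3, table 5: round 3 has {re, mi, la} and table 5 has {do, mi, fa, la}, leaving only sol.
Round 1, table 5: round 1 has {la} and table 5 has {do, mi, fa, sol, la}, leaving only re.
Round 3, table 2: round 3 has {re, mi, sol, la} and table 2 has {fa, la}, leaving only do.
Round 3, table 1: round 3 has {do, re, mi, sol, la} and table 1 has {mi, la}, leaving only fa.
Round 4, table 3: round 4 has {mi} and table 3 has {do, re, sol, la}, leaving only fa.
Round 5, table 3: round 5 has {do, re, la} and table 3 has {do, re, fa, sol, la}, leaving only mi.
Round 5, table 2: round 5 has {do, re, mi, la} and table 2 has {do, fa, la}, leaving only sol.
Round 5 already has {do, re, mi, sol, la} and table 6 already has {re, mi, la}, so round 5, table 6 must be fa.

fa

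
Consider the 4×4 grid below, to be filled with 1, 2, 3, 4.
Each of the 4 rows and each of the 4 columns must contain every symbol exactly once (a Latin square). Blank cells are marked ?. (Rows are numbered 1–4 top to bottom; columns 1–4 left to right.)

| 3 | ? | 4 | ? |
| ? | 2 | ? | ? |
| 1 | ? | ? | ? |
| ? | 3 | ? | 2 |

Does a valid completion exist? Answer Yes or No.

Row 1, column 2: row 1 has {3, 4} and column 2 has {2, 3}, so it must be 1.
Now row 1, column 4: row 1 together with column 4 already contain {1, 2, 3, 4} — every symbol — so nothing can go there. The grid has no valid completion.

No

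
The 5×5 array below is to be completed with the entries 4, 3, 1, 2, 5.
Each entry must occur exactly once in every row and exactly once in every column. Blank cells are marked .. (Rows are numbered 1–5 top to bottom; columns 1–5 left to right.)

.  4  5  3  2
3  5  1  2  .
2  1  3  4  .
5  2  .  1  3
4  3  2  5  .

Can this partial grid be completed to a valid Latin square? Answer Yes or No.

No row or column among the givens repeats a symbol, and propagating forced cells runs into no contradiction.
One valid completion exists (for instance, 1 4 5 3 2 / 3 5 1 2 4 / 2 1 3 4 5 / 5 2 4 1 3 / 4 3 2 5 1).

Yes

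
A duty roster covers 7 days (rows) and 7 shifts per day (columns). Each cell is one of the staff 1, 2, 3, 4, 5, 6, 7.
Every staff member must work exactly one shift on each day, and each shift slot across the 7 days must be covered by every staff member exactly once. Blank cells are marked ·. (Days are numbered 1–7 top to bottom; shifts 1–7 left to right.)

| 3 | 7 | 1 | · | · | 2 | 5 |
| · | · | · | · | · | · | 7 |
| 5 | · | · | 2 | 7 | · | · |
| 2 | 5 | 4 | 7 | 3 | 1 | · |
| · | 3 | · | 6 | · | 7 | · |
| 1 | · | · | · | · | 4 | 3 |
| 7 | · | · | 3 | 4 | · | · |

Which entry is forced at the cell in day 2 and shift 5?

5

Day 1, shift 4: day 1 has {1, 2, 3, 5, 7} and shift 4 has {2, 3, 6, 7}, leaving only 4.
Day 1, shift 5: day 1 has {1, 2, 3, 4, 5, 7} and shift 5 has {3, 4, 7}, leaving only 6.
Day 4, shift 7: day 4 has {1, 2, 3, 4, 5, 7} and shift 7 has {3, 5, 7}, leaving only 6.
Day 5, shift 1: day 5 has {3, 6, 7} and shift 1 has {1, 2, 3, 5, 7}, leaving only 4.
Day 2, shift 1: day 2 has {7} and shift 1 has {1, 2, 3, 4, 5, 7}, leaving only 6.
Day 6, shift 4: day 6 has {1, 3, 4} and shift 4 has {2, 3, 4, 6, 7}, leaving only 5.
Day 2, shift 4: day 2 has {6, 7} and shift 4 has {2, 3, 4, 5, 6, 7}, leaving only 1.
Day 6, shift 5: day 6 has {1, 3, 4, 5} and shift 5 has {3, 4, 6, 7}, leaving only 2.
Day 2 already has {1, 6, 7} and shift 5 already has {2, 3, 4, 6, 7}, so day 2, shift 5 must be 5.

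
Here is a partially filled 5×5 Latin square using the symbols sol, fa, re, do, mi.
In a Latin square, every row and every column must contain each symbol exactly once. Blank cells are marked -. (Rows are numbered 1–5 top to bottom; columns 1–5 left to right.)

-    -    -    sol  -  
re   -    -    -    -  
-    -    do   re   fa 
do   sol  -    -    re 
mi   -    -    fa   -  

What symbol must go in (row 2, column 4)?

Row 1, column 1: row 1 has {sol} and column 1 has {re, do, mi}, leaving only fa.
Row 3, column 1: row 3 has {fa, re, do} and column 1 has {fa, re, do, mi}, leaving only sol.
Row 3, column 2: row 3 has {sol, fa, re, do} and column 2 has {sol}, leaving only mi.
Row 4, column 4: row 4 has {sol, re, do} and column 4 has {sol, fa, re}, leaving only mi.
Row 2 already has {re} and column 4 already has {sol, fa, re, mi}, so row 2, column 4 must be do.

do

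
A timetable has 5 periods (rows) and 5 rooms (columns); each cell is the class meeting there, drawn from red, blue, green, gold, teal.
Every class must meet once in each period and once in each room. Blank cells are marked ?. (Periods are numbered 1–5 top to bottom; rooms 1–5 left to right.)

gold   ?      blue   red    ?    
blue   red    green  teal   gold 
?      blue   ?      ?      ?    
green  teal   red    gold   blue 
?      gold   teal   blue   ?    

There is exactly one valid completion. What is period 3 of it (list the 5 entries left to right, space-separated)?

Period 3, room 3: period 3 has {blue} and room 3 has {red, blue, green, teal}, leaving only gold.
Period 3, room 4: period 3 has {blue, gold} and room 4 has {red, blue, gold, teal}, leaving only green.
Period 1, room 2: period 1 has {red, blue, gold} and room 2 has {red, blue, gold, teal}, leaving only green.
Period 1, room 5: period 1 has {red, blue, green, gold} and room 5 has {blue, gold}, leaving only teal.
Period 3, room 5: period 3 has {blue, green, gold} and room 5 has {blue, gold, teal}, leaving only red.
Period 3, room 1: period 3 has {red, blue, green, gold} and room 1 has {blue, green, gold}, leaving only teal.
So period 3 reads: teal blue gold green red.

teal blue gold green red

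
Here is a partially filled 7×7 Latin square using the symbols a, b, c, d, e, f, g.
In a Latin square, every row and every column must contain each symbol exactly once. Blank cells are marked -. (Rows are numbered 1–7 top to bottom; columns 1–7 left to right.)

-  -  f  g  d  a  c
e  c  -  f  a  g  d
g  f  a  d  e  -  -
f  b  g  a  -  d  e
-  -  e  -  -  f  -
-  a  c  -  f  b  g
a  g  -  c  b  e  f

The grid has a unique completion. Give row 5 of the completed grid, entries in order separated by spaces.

c d e b g f a

Row 5, column 2: row 5 has {e, f} and column 2 has {a, b, c, f, g}, leaving only d.
Row 5, column 4: row 5 has {d, e, f} and column 4 has {a, c, d, f, g}, leaving only b.
Row 5, column 1: row 5 has {b, d, e, f} and column 1 has {a, e, f, g}, leaving only c.
Row 5, column 5: row 5 has {b, c, d, e, f} and column 5 has {a, b, d, e, f}, leaving only g.
Row 5, column 7: row 5 has {b, c, d, e, f, g} and column 7 has {c, d, e, f, g}, leaving only a.
So row 5 reads: c d e b g f a.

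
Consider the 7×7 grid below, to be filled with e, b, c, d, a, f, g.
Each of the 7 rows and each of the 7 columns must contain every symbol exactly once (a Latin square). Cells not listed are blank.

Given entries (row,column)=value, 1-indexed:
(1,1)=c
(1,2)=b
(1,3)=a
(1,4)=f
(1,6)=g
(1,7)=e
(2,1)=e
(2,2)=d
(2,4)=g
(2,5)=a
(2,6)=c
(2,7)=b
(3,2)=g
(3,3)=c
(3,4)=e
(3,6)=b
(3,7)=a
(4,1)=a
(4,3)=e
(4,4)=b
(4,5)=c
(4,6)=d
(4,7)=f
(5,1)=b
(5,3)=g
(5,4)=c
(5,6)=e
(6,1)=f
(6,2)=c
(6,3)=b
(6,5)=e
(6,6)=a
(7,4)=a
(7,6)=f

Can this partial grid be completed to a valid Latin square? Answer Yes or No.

Row 4, column 2: row 4 together with column 2 already contain {e, b, c, d, a, f, g} — every symbol — so nothing can go there. The grid has no valid completion.

No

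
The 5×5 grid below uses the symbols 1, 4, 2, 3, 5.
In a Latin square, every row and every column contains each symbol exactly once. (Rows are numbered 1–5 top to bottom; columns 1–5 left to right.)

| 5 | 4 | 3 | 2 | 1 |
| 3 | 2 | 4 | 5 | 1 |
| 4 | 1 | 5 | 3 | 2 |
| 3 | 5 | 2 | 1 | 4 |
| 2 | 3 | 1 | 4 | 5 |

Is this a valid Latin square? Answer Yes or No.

No

Every row is a permutation, but column 1 contains 3 twice (at rows 2 and 4).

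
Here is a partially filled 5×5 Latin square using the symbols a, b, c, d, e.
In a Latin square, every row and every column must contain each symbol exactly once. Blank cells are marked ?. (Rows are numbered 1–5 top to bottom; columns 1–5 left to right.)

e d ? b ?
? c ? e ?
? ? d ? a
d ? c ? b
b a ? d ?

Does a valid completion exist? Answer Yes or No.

No

Row 1, column 3: row 1 has {b, d, e} and column 3 has {c, d}, so it must be a.
Row 1, column 5: row 1 has {a, b, d, e} and column 5 has {a, b}, so it must be c.
Row 2, column 1: row 2 has {c, e} and column 1 has {b, d, e}, so it must be a.
Row 2, column 3: row 2 has {a, c, e} and column 3 has {a, c, d}, so it must be b.
Row 2, column 5: row 2 has {a, b, c, e} and column 5 has {a, b, c}, so it must be d.
Row 3, column 1: row 3 has {a, d} and column 1 has {a, b, d, e}, so it must be c.
Now row 3, column 4: row 3 together with column 4 already contain {a, b, c, d, e} — every symbol — so nothing can go there. The grid has no valid completion.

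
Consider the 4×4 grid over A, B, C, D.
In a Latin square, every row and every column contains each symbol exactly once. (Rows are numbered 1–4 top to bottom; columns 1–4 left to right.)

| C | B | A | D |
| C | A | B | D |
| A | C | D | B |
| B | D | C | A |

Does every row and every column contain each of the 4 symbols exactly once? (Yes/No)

Every row is a permutation, but column 1 contains C twice (at rows 1 and 2).

No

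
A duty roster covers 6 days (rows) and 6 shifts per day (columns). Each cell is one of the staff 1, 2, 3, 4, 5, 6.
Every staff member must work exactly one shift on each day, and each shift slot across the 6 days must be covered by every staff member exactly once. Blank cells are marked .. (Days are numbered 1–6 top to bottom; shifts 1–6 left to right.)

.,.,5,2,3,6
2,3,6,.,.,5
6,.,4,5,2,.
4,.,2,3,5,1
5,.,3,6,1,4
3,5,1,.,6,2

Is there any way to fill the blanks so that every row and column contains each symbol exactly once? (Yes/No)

Yes

No day or shift among the givens repeats a symbol, and propagating forced cells runs into no contradiction.
One valid completion exists (for instance, 1 4 5 2 3 6 / 2 3 6 1 4 5 / 6 1 4 5 2 3 / 4 6 2 3 5 1 / 5 2 3 6 1 4 / 3 5 1 4 6 2).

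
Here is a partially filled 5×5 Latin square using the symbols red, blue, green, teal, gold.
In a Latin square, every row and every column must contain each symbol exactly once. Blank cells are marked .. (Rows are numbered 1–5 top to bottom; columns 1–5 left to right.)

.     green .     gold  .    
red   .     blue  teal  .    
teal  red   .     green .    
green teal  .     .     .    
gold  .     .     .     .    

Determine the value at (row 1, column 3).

teal

Row 1, column 1: row 1 has {green, gold} and column 1 has {red, green, teal, gold}, leaving only blue.
Row 2, column 2: row 2 has {red, blue, teal} and column 2 has {red, green, teal}, leaving only gold.
Row 2, column 5: row 2 has {red, blue, teal, gold} and column 5 has {}, leaving only green.
Row 3, column 3: row 3 has {red, green, teal} and column 3 has {blue}, leaving only gold.
Row 3, column 5: row 3 has {red, green, teal, gold} and column 5 has {green}, leaving only blue.
Row 4, column 3: row 4 has {green, teal} and column 3 has {blue, gold}, leaving only red.
Row 1 already has {blue, green, gold} and column 3 already has {red, blue, gold}, so row 1, column 3 must be teal.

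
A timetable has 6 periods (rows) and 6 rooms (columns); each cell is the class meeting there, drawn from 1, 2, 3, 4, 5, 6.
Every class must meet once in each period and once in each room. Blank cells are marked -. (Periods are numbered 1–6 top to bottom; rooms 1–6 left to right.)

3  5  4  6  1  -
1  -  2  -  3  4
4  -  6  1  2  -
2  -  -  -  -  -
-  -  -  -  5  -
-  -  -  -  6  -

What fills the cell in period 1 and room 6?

2

Period 1 already has {1, 3, 4, 5, 6} and room 6 already has {4}, so period 1, room 6 must be 2.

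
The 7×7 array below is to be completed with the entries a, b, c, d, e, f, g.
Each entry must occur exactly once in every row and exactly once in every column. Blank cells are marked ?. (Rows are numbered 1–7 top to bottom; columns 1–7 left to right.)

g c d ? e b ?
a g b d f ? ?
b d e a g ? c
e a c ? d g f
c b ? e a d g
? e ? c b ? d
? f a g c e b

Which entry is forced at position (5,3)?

f

Row 5 already has {a, b, c, d, e, g} and column 3 already has {a, b, c, d, e}, so row 5, column 3 must be f.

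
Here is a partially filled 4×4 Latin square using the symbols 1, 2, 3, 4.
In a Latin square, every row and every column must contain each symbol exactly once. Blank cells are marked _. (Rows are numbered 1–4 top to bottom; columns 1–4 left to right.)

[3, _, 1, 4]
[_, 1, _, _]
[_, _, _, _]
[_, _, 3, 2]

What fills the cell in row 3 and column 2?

Row 1, column 2: row 1 has {1, 3, 4} and column 2 has {1}, leaving only 2.
Row 2, column 4: row 2 has {1} and column 4 has {2, 4}, leaving only 3.
Row 3, column 4: row 3 has {} and column 4 has {2, 3, 4}, leaving only 1.
Row 4, column 2: row 4 has {2, 3} and column 2 has {1, 2}, leaving only 4.
Row 3 already has {1} and column 2 already has {1, 2, 4}, so row 3, column 2 must be 3.

3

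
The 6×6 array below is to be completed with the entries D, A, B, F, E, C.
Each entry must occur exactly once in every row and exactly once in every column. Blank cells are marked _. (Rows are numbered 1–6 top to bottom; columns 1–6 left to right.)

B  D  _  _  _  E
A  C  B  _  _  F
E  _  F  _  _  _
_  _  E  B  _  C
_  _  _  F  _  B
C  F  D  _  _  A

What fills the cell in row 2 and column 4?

D

Row 3, column 6: row 3 has {F, E} and column 6 has {A, B, F, E, C}, leaving only D.
Row 4, column 2: row 4 has {B, E, C} and column 2 has {D, F, C}, leaving only A.
Row 3, column 2: row 3 has {D, F, E} and column 2 has {D, A, F, C}, leaving only B.
Row 5, column 1: row 5 has {B, F} and column 1 has {A, B, E, C}, leaving only D.
Row 4, column 1: row 4 has {A, B, E, C} and column 1 has {D, A, B, E, C}, leaving only F.
Row 4, column 5: row 4 has {A, B, F, E, C} and column 5 has {}, leaving only D.
Row 2, column 5: row 2 has {A, B, F, C} and column 5 has {D}, leaving only E.
Row 2 already has {A, B, F, E, C} and column 4 already has {B, F}, so row 2, column 4 must be D.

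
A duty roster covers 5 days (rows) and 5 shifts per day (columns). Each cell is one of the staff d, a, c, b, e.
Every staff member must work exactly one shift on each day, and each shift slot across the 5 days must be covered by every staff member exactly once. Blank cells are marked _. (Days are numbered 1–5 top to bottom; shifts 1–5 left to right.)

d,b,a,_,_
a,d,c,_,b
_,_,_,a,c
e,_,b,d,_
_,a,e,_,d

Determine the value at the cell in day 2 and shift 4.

Day 2 already has {d, a, c, b} and shift 4 already has {d, a}, so day 2, shift 4 must be e.

e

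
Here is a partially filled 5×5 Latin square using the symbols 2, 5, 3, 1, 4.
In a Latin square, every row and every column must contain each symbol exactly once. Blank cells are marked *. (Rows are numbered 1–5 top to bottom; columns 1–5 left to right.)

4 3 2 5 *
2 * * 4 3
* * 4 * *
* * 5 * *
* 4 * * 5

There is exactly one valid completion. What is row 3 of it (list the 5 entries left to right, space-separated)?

5 1 4 3 2

Row 1, column 5: row 1 has {2, 5, 3, 4} and column 5 has {5, 3}, leaving only 1.
Row 3, column 5: row 3 has {4} and column 5 has {5, 3, 1}, leaving only 2.
Row 2, column 3: row 2 has {2, 3, 4} and column 3 has {2, 5, 4}, leaving only 1.
Row 2, column 2: row 2 has {2, 3, 1, 4} and column 2 has {3, 4}, leaving only 5.
Row 3, column 2: row 3 has {2, 4} and column 2 has {5, 3, 4}, leaving only 1.
Row 3, column 4: row 3 has {2, 1, 4} and column 4 has {5, 4}, leaving only 3.
Row 3, column 1: row 3 has {2, 3, 1, 4} and column 1 has {2, 4}, leaving only 5.
So row 3 reads: 5 1 4 3 2.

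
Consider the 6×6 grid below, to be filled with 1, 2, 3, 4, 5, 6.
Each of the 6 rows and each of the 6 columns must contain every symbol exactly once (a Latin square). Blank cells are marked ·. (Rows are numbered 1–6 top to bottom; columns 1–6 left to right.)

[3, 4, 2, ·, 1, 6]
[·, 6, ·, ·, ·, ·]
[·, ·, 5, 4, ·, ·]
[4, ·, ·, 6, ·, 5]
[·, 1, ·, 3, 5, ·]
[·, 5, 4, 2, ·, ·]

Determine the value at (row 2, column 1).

Row 1, column 4: row 1 has {1, 2, 3, 4, 6} and column 4 has {2, 3, 4, 6}, leaving only 5.
Row 2, column 4: row 2 has {6} and column 4 has {2, 3, 4, 5, 6}, leaving only 1.
Row 2, column 3: row 2 has {1, 6} and column 3 has {2, 4, 5}, leaving only 3.
Row 4, column 3: row 4 has {4, 5, 6} and column 3 has {2, 3, 4, 5}, leaving only 1.
Row 5, column 3: row 5 has {1, 3, 5} and column 3 has {1, 2, 3, 4, 5}, leaving only 6.
Row 5, column 1: row 5 has {1, 3, 5, 6} and column 1 has {3, 4}, leaving only 2.
Row 2 already has {1, 3, 6} and column 1 already has {2, 3, 4}, so row 2, column 1 must be 5.

5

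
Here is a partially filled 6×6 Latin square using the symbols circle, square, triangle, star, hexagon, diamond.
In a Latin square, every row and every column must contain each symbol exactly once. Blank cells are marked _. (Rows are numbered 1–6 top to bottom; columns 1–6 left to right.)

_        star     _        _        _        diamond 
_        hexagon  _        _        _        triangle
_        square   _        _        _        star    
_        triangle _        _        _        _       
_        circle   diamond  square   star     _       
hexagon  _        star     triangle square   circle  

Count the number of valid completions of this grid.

Row 1, column 1: eliminating its row and column leaves {circle, square, triangle}.
Row 1, column 3: eliminating its row and column leaves {circle, square, triangle, hexagon}.
Row 1, column 4: eliminating its row and column leaves {circle, hexagon}.
Row 1, column 5: eliminating its row and column leaves {circle, triangle, hexagon}.
Row 2, column 1: eliminating its row and column leaves {circle, square, star, diamond}.
Row 2, column 3: eliminating its row and column leaves {circle, square}.
Row 2, column 4: eliminating its row and column leaves {circle, star, diamond}.
Row 2, column 5: eliminating its row and column leaves {circle, diamond}.
Row 3, column 1: eliminating its row and column leaves {circle, triangle, diamond}.
Row 3, column 3: eliminating its row and column leaves {circle, triangle, hexagon}.
Row 3, column 4: eliminating its row and column leaves {circle, hexagon, diamond}.
Row 3, column 5: eliminating its row and column leaves {circle, triangle, hexagon, diamond}.
Row 4, column 1: eliminating its row and column leaves {circle, square, star, diamond}.
Row 4, column 3: eliminating its row and column leaves {circle, square, hexagon}.
Row 4, column 4: eliminating its row and column leaves {circle, star, hexagon, diamond}.
Row 4, column 5: eliminating its row and column leaves {circle, hexagon, diamond}.
Row 4, column 6: eliminating its row and column leaves {square, hexagon}.
Row 5, column 1: eliminating its row and column leaves {triangle}.
Row 5, column 6: eliminating its row and column leaves {hexagon}.
Row 6, column 2: eliminating its row and column leaves {diamond}.
Enumerating the assignments across these blanks that avoid any row or column repeat gives 14 completions.

14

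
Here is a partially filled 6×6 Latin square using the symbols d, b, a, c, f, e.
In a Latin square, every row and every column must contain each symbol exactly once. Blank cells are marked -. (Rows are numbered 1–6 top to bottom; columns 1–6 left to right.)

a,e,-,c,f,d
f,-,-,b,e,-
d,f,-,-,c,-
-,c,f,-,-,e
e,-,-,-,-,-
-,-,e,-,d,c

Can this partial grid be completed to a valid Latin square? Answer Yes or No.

Row 1, column 3: row 1 has {d, a, c, f, e} and column 3 has {f, e}, so it must be b.
Row 2, column 6: row 2 has {b, f, e} and column 6 has {d, c, e}, so it must be a.
Row 2, column 2: row 2 has {b, a, f, e} and column 2 has {c, f, e}, so it must be d.
Row 2, column 3: row 2 has {d, b, a, f, e} and column 3 has {b, f, e}, so it must be c.
Row 3, column 3: row 3 has {d, c, f} and column 3 has {b, c, f, e}, so it must be a.
Row 3, column 4: row 3 has {d, a, c, f} and column 4 has {b, c}, so it must be e.
Row 3, column 6: row 3 has {d, a, c, f, e} and column 6 has {d, a, c, e}, so it must be b.
Row 4, column 1: row 4 has {c, f, e} and column 1 has {d, a, f, e}, so it must be b.
Now row 6, column 1: row 6 together with column 1 already contain {d, b, a, c, f, e} — every symbol — so nothing can go there. The grid has no valid completion.

No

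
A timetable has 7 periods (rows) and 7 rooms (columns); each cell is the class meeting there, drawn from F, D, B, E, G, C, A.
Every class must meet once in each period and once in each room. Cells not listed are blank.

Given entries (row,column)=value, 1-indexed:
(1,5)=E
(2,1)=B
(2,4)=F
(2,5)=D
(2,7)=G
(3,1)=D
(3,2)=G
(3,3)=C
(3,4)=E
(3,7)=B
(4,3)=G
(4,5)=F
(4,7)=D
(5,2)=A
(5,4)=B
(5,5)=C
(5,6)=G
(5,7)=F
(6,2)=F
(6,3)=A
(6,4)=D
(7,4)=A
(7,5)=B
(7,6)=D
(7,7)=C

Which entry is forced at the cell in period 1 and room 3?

B

Period 1, room 7: period 1 has {E} and room 7 has {F, D, B, G, C}, leaving only A.
Period 2, room 3: period 2 has {F, D, B, G} and room 3 has {G, C, A}, leaving only E.
Period 2, room 2: period 2 has {F, D, B, E, G} and room 2 has {F, G, A}, leaving only C.
Period 2, room 6: period 2 has {F, D, B, E, G, C} and room 6 has {D, G}, leaving only A.
Period 3, room 5: period 3 has {D, B, E, G, C} and room 5 has {F, D, B, E, C}, leaving only A.
Period 3, room 6: period 3 has {D, B, E, G, C, A} and room 6 has {D, G, A}, leaving only F.
Period 4, room 4: period 4 has {F, D, G} and room 4 has {F, D, B, E, A}, leaving only C.
Period 1, room 4: period 1 has {E, A} and room 4 has {F, D, B, E, C, A}, leaving only G.
Period 5, room 1: period 5 has {F, B, G, C, A} and room 1 has {D, B}, leaving only E.
Period 4, room 1: period 4 has {F, D, G, C} and room 1 has {D, B, E}, leaving only A.
Period 5, room 3: period 5 has {F, B, E, G, C, A} and room 3 has {E, G, C, A}, leaving only D.
Period 6, room 5: period 6 has {F, D, A} and room 5 has {F, D, B, E, C, A}, leaving only G.
Period 6, room 1: period 6 has {F, D, G, A} and room 1 has {D, B, E, A}, leaving only C.
Period 1, room 1: period 1 has {E, G, A} and room 1 has {D, B, E, C, A}, leaving only F.
Period 1 already has {F, E, G, A} and room 3 already has {D, E, G, C, A}, so period 1, room 3 must be B.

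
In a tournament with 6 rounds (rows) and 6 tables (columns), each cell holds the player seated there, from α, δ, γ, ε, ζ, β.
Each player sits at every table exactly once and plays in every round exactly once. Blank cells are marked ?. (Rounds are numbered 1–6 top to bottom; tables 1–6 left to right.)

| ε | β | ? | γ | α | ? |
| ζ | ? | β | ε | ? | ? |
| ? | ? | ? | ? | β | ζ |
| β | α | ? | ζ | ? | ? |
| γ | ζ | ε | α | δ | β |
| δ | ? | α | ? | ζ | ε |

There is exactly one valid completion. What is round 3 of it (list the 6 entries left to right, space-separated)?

α ε γ δ β ζ

Round 3, table 1: round 3 has {ζ, β} and table 1 has {δ, γ, ε, ζ, β}, leaving only α.
Round 3, table 4: round 3 has {α, ζ, β} and table 4 has {α, γ, ε, ζ}, leaving only δ.
Round 3, table 3: round 3 has {α, δ, ζ, β} and table 3 has {α, ε, β}, leaving only γ.
Round 3, table 2: round 3 has {α, δ, γ, ζ, β} and table 2 has {α, ζ, β}, leaving only ε.
So round 3 reads: α ε γ δ β ζ.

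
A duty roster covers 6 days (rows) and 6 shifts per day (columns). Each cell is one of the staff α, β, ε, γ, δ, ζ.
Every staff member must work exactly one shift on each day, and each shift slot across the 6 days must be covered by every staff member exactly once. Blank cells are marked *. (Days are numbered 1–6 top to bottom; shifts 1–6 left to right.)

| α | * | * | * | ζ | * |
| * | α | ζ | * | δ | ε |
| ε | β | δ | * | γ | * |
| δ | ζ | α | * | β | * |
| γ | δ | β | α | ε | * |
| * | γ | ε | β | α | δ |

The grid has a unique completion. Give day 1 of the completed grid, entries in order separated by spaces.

α ε γ δ ζ β

Day 1, shift 2: day 1 has {α, ζ} and shift 2 has {α, β, γ, δ, ζ}, leaving only ε.
Day 1, shift 3: day 1 has {α, ε, ζ} and shift 3 has {α, β, ε, δ, ζ}, leaving only γ.
Day 1, shift 4: day 1 has {α, ε, γ, ζ} and shift 4 has {α, β}, leaving only δ.
Day 1, shift 6: day 1 has {α, ε, γ, δ, ζ} and shift 6 has {ε, δ}, leaving only β.
So day 1 reads: α ε γ δ ζ β.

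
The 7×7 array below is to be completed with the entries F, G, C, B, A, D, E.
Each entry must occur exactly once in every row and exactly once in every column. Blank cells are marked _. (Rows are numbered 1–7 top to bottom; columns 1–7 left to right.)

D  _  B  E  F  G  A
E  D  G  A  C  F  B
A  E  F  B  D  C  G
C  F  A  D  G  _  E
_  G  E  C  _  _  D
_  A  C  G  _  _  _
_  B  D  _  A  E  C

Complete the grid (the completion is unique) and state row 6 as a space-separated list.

B A C G E D F

Row 6, column 7: row 6 has {G, C, A} and column 7 has {G, C, B, A, D, E}, leaving only F.
Row 6, column 1: row 6 has {F, G, C, A} and column 1 has {C, A, D, E}, leaving only B.
Row 6, column 5: row 6 has {F, G, C, B, A} and column 5 has {F, G, C, A, D}, leaving only E.
Row 6, column 6: row 6 has {F, G, C, B, A, E} and column 6 has {F, G, C, E}, leaving only D.
So row 6 reads: B A C G E D F.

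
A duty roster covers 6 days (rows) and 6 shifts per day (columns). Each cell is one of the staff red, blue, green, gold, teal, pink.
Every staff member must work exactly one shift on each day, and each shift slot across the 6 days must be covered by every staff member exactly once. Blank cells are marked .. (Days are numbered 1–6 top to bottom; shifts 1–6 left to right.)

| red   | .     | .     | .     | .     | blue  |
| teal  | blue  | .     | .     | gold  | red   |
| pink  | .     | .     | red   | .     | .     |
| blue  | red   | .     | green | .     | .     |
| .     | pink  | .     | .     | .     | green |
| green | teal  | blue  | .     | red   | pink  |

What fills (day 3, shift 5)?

blue

Day 2, shift 4: day 2 has {red, blue, gold, teal} and shift 4 has {red, green}, leaving only pink.
Day 2, shift 3: day 2 has {red, blue, gold, teal, pink} and shift 3 has {blue}, leaving only green.
Day 5, shift 1: day 5 has {green, pink} and shift 1 has {red, blue, green, teal, pink}, leaving only gold.
Day 6, shift 4: day 6 has {red, blue, green, teal, pink} and shift 4 has {red, green, pink}, leaving only gold.
Day 1, shift 4: day 1 has {red, blue} and shift 4 has {red, green, gold, pink}, leaving only teal.
Day 5, shift 4: day 5 has {green, gold, pink} and shift 4 has {red, green, gold, teal, pink}, leaving only blue.
Day 5, shift 5: day 5 has {blue, green, gold, pink} and shift 5 has {red, gold}, leaving only teal.
Day 4, shift 5: day 4 has {red, blue, green} and shift 5 has {red, gold, teal}, leaving only pink.
Day 1, shift 5: day 1 has {red, blue, teal} and shift 5 has {red, gold, teal, pink}, leaving only green.
Day 3 already has {red, pink} and shift 5 already has {red, green, gold, teal, pink}, so day 3, shift 5 must be blue.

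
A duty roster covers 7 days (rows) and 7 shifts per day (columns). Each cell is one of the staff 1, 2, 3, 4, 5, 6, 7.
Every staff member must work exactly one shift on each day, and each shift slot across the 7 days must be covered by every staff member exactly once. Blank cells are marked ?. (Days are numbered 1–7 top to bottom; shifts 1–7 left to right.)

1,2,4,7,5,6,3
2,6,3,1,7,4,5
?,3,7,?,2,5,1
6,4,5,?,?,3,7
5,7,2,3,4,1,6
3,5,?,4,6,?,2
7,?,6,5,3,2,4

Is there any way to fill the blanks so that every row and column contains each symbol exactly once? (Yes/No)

No day or shift among the givens repeats a symbol, and propagating forced cells runs into no contradiction.
One valid completion exists (for instance, 1 2 4 7 5 6 3 / 2 6 3 1 7 4 5 / 4 3 7 6 2 5 1 / 6 4 5 2 1 3 7 / 5 7 2 3 4 1 6 / 3 5 1 4 6 7 2 / 7 1 6 5 3 2 4).

Yes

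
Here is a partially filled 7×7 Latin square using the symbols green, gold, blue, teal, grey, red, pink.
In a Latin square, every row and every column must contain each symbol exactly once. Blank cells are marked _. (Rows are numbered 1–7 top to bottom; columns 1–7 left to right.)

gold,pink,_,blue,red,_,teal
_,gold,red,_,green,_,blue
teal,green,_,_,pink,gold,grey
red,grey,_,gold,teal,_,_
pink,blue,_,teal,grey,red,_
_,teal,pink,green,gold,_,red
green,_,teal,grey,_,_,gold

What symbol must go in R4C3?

green

Row 2, column 1: row 2 has {green, gold, blue, red} and column 1 has {green, gold, teal, red, pink}, leaving only grey.
Row 2, column 4: row 2 has {green, gold, blue, grey, red} and column 4 has {green, gold, blue, teal, grey}, leaving only pink.
Row 2, column 6: row 2 has {green, gold, blue, grey, red, pink} and column 6 has {gold, red}, leaving only teal.
Row 3, column 3: row 3 has {green, gold, teal, grey, pink} and column 3 has {teal, red, pink}, leaving only blue.
Row 4 already has {gold, teal, grey, red} and column 3 already has {blue, teal, red, pink}, so row 4, column 3 must be green.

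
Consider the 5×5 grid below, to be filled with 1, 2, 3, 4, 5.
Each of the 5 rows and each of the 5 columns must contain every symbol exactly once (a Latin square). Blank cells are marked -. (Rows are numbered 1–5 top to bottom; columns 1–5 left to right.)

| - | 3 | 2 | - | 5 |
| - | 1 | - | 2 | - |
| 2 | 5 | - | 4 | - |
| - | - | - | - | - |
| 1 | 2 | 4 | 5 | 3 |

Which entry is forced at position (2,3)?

5

Row 1, column 1: row 1 has {2, 3, 5} and column 1 has {1, 2}, leaving only 4.
Row 1, column 4: row 1 has {2, 3, 4, 5} and column 4 has {2, 4, 5}, leaving only 1.
Row 2, column 5: row 2 has {1, 2} and column 5 has {3, 5}, leaving only 4.
Row 3, column 5: row 3 has {2, 4, 5} and column 5 has {3, 4, 5}, leaving only 1.
Row 3, column 3: row 3 has {1, 2, 4, 5} and column 3 has {2, 4}, leaving only 3.
Row 2 already has {1, 2, 4} and column 3 already has {2, 3, 4}, so row 2, column 3 must be 5.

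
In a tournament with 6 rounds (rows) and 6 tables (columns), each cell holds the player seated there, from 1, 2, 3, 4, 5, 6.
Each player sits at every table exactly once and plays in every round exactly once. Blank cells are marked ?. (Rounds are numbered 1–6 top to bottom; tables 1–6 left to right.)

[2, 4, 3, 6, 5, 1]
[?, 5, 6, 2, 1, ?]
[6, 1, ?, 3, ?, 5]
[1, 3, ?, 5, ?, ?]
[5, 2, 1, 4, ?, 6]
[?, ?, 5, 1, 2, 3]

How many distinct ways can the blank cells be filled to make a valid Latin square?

Round 2, table 1: eliminating its round and table leaves {3, 4}.
Round 2, table 6: eliminating its round and table leaves {4}.
Round 3, table 3: eliminating its round and table leaves {2, 4}.
Round 3, table 5: eliminating its round and table leaves {4}.
Round 4, table 3: eliminating its round and table leaves {2, 4}.
Round 4, table 5: eliminating its round and table leaves {4, 6}.
Round 4, table 6: eliminating its round and table leaves {2, 4}.
Round 5, table 5: eliminating its round and table leaves {3}.
Round 6, table 1: eliminating its round and table leaves {4}.
Round 6, table 2: eliminating its round and table leaves {6}.
Only one assignment across all blanks avoids any round or table repeat, giving 1 completion.

1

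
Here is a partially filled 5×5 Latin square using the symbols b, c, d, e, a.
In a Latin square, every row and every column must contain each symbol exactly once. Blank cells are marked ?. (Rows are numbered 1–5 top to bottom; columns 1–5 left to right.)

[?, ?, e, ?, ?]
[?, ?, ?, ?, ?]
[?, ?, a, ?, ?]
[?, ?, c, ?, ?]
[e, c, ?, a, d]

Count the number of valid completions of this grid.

56

Row 1, column 1: eliminating its row and column leaves {b, c, d, a}.
Row 1, column 2: eliminating its row and column leaves {b, d, a}.
Row 1, column 4: eliminating its row and column leaves {b, c, d}.
Row 1, column 5: eliminating its row and column leaves {b, c, a}.
Row 2, column 1: eliminating its row and column leaves {b, c, d, a}.
Row 2, column 2: eliminating its row and column leaves {b, d, e, a}.
Row 2, column 3: eliminating its row and column leaves {b, d}.
Row 2, column 4: eliminating its row and column leaves {b, c, d, e}.
Row 2, column 5: eliminating its row and column leaves {b, c, e, a}.
Row 3, column 1: eliminating its row and column leaves {b, c, d}.
Row 3, column 2: eliminating its row and column leaves {b, d, e}.
Row 3, column 4: eliminating its row and column leaves {b, c, d, e}.
Row 3, column 5: eliminating its row and column leaves {b, c, e}.
Row 4, column 1: eliminating its row and column leaves {b, d, a}.
Row 4, column 2: eliminating its row and column leaves {b, d, e, a}.
Row 4, column 4: eliminating its row and column leaves {b, d, e}.
Row 4, column 5: eliminating its row and column leaves {b, e, a}.
Row 5, column 3: eliminating its row and column leaves {b}.
Enumerating the assignments across these blanks that avoid any row or column repeat gives 56 completions.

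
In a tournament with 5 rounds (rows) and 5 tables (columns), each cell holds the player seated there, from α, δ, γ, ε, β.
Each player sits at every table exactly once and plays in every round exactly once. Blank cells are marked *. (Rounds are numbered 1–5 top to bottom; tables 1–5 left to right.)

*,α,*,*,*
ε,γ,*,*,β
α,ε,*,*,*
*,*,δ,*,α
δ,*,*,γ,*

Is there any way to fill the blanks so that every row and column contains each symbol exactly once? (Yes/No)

No

Round 2, table 3: round 2 has {γ, ε, β} and table 3 has {δ}, so it must be α.
Round 2, table 4: round 2 has {α, γ, ε, β} and table 4 has {γ}, so it must be δ.
Round 3, table 4: round 3 has {α, ε} and table 4 has {δ, γ}, so it must be β.
Round 1, table 4: round 1 has {α} and table 4 has {δ, γ, β}, so it must be ε.
Now round 4, table 4: round 4 together with table 4 already contain {α, δ, γ, ε, β} — every symbol — so nothing can go there. The grid has no valid completion.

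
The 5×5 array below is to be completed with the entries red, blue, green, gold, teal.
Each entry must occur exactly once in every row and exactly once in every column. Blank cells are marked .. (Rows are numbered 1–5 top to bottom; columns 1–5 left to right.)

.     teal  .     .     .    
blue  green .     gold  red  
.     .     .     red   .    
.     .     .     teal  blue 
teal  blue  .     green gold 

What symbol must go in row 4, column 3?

Row 1, column 4: row 1 has {teal} and column 4 has {red, green, gold, teal}, leaving only blue.
Row 1, column 5: row 1 has {blue, teal} and column 5 has {red, blue, gold}, leaving only green.
Row 2, column 3: row 2 has {red, blue, green, gold} and column 3 has {}, leaving only teal.
Row 3, column 2: row 3 has {red} and column 2 has {blue, green, teal}, leaving only gold.
Row 3, column 1: row 3 has {red, gold} and column 1 has {blue, teal}, leaving only green.
Row 3, column 3: row 3 has {red, green, gold} and column 3 has {teal}, leaving only blue.
Row 3, column 5: row 3 has {red, blue, green, gold} and column 5 has {red, blue, green, gold}, leaving only teal.
Row 4, column 2: row 4 has {blue, teal} and column 2 has {blue, green, gold, teal}, leaving only red.
Row 4, column 1: row 4 has {red, blue, teal} and column 1 has {blue, green, teal}, leaving only gold.
Row 4 already has {red, blue, gold, teal} and column 3 already has {blue, teal}, so row 4, column 3 must be green.

green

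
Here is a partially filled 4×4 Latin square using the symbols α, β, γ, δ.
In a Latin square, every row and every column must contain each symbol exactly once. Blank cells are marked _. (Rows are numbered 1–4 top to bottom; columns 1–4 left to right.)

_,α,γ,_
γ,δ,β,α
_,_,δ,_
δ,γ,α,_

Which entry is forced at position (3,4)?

Row 1, column 1: row 1 has {α, γ} and column 1 has {γ, δ}, leaving only β.
Row 1, column 4: row 1 has {α, β, γ} and column 4 has {α}, leaving only δ.
Row 3, column 1: row 3 has {δ} and column 1 has {β, γ, δ}, leaving only α.
Row 3, column 2: row 3 has {α, δ} and column 2 has {α, γ, δ}, leaving only β.
Row 3 already has {α, β, δ} and column 4 already has {α, δ}, so row 3, column 4 must be γ.

γ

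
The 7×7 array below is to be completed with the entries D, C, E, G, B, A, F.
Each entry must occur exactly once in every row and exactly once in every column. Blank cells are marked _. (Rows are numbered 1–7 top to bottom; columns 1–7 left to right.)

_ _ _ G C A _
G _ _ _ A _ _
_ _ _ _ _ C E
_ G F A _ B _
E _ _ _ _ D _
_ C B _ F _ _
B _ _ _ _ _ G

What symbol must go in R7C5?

D

Row 7, column 5 is narrowed to {D, E}.
If it were E, then row 4, column 7 would be left with no valid symbol.
So row 7, column 5 must be D.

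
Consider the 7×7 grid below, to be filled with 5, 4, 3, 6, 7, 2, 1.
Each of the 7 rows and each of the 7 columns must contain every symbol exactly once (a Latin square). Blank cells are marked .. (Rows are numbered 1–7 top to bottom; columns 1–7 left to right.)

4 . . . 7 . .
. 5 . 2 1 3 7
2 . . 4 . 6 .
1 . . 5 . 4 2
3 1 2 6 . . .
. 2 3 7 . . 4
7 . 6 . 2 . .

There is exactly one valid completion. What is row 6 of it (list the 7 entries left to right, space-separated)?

Row 2, column 1: row 2 has {5, 3, 7, 2, 1} and column 1 has {4, 3, 7, 2, 1}, leaving only 6.
Row 6, column 1: row 6 has {4, 3, 7, 2} and column 1 has {4, 3, 6, 7, 2, 1}, leaving only 5.
Row 6, column 5: row 6 has {5, 4, 3, 7, 2} and column 5 has {7, 2, 1}, leaving only 6.
Row 6, column 6: row 6 has {5, 4, 3, 6, 7, 2} and column 6 has {4, 3, 6}, leaving only 1.
So row 6 reads: 5 2 3 7 6 1 4.

5 2 3 7 6 1 4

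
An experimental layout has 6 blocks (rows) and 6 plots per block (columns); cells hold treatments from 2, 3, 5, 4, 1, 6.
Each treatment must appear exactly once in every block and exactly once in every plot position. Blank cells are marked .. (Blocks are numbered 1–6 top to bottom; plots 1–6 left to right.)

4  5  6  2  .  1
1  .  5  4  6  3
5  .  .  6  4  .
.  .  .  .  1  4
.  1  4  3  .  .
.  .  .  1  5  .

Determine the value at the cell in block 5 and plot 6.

5

Block 1, plot 5: block 1 has {2, 5, 4, 1, 6} and plot 5 has {5, 4, 1, 6}, leaving only 3.
Block 2, plot 2: block 2 has {3, 5, 4, 1, 6} and plot 2 has {5, 1}, leaving only 2.
Block 3, plot 2: block 3 has {5, 4, 6} and plot 2 has {2, 5, 1}, leaving only 3.
Block 3, plot 6: block 3 has {3, 5, 4, 6} and plot 6 has {3, 4, 1}, leaving only 2.
Block 3, plot 3: block 3 has {2, 3, 5, 4, 6} and plot 3 has {5, 4, 6}, leaving only 1.
Block 4, plot 2: block 4 has {4, 1} and plot 2 has {2, 3, 5, 1}, leaving only 6.
Block 4, plot 4: block 4 has {4, 1, 6} and plot 4 has {2, 3, 4, 1, 6}, leaving only 5.
Block 5, plot 5: block 5 has {3, 4, 1} and plot 5 has {3, 5, 4, 1, 6}, leaving only 2.
Block 5, plot 1: block 5 has {2, 3, 4, 1} and plot 1 has {5, 4, 1}, leaving only 6.
Block 5 already has {2, 3, 4, 1, 6} and plot 6 already has {2, 3, 4, 1}, so block 5, plot 6 must be 5.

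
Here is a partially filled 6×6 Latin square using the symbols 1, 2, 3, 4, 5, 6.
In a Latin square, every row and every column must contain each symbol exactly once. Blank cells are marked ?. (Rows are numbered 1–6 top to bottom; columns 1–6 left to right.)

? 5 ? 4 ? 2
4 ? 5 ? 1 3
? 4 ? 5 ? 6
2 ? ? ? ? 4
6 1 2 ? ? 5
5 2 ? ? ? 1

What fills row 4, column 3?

Row 2, column 2: row 2 has {1, 3, 4, 5} and column 2 has {1, 2, 4, 5}, leaving only 6.
Row 2, column 4: row 2 has {1, 3, 4, 5, 6} and column 4 has {4, 5}, leaving only 2.
Row 4, column 2: row 4 has {2, 4} and column 2 has {1, 2, 4, 5, 6}, leaving only 3.
Row 5, column 4: row 5 has {1, 2, 5, 6} and column 4 has {2, 4, 5}, leaving only 3.
Row 5, column 5: row 5 has {1, 2, 3, 5, 6} and column 5 has {1}, leaving only 4.
Row 6, column 4: row 6 has {1, 2, 5} and column 4 has {2, 3, 4, 5}, leaving only 6.
Row 4, column 4: row 4 has {2, 3, 4} and column 4 has {2, 3, 4, 5, 6}, leaving only 1.
Row 4 already has {1, 2, 3, 4} and column 3 already has {2, 5}, so row 4, column 3 must be 6.

6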